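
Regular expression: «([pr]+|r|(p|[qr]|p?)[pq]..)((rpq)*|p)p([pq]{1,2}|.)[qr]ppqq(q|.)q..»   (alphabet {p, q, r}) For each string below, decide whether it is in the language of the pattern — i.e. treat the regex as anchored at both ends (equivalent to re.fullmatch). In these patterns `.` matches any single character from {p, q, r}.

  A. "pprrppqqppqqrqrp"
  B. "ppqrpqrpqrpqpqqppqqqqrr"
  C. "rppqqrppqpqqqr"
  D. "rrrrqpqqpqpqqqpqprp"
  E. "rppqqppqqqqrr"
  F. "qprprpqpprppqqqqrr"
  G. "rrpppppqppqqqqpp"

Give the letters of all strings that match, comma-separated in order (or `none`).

A → match
B → match
C → no match
D → no match
E → match
F → match
G → match

A, B, E, F, G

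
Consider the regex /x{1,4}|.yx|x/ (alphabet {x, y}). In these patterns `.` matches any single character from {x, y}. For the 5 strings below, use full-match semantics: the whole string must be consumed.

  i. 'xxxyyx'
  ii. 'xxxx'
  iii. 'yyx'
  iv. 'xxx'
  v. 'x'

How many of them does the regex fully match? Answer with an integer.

4

i → no match
ii → match
iii → match
iv → match
v → match
Total matched: 4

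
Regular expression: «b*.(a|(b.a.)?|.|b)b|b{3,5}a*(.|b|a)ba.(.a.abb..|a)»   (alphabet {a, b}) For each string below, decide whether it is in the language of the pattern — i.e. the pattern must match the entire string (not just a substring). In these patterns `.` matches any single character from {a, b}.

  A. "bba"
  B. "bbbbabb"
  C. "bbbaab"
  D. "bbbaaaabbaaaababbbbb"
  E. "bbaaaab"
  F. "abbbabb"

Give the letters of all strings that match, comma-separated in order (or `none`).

B, C

A → no match
B → match
C → match
D → no match
E → no match
F → no match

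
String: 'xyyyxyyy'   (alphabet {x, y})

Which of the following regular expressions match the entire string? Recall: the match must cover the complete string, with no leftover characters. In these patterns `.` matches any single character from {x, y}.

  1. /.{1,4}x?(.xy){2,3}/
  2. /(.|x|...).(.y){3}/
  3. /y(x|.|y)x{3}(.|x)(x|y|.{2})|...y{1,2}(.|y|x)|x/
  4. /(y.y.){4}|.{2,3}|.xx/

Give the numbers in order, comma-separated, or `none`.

1 → no match — must end with 'xy'
2 → match
3 → no match
4 → no match

2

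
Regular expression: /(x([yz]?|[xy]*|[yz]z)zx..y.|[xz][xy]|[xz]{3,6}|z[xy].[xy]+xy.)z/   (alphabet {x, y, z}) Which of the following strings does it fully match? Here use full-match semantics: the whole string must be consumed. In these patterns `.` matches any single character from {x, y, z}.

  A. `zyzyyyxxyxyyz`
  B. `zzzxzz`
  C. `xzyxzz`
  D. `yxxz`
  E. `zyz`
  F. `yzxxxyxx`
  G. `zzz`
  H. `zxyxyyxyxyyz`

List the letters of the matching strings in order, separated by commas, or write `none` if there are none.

A → match
B → match
C → no match
D → no match
E → match
F → no match — must end with `z`
G → no match
H → match

A, B, E, H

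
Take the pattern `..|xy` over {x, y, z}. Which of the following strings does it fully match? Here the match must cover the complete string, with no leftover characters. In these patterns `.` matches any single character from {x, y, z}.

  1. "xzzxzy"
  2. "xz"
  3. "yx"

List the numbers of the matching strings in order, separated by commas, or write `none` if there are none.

1 → no match
2 → match
3 → match

2, 3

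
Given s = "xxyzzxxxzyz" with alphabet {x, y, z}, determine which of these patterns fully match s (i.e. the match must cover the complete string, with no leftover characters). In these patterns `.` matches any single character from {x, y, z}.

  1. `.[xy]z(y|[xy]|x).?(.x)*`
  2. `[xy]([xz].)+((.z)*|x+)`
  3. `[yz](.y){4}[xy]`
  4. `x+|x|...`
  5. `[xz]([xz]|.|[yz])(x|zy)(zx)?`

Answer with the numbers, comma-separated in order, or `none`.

1 → no match
2 → match
3 → no match
4 → no match
5 → no match

2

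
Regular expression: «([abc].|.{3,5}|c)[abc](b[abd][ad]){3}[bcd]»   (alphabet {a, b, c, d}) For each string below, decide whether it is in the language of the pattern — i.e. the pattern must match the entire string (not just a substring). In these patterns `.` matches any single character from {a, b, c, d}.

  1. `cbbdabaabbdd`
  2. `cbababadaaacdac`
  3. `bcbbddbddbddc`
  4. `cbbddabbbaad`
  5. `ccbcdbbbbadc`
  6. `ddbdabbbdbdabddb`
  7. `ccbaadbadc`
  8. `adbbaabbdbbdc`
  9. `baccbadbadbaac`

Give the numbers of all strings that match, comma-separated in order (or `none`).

1 → match
2 → no match
3 → match
4 → no match
5 → no match
6 → match
7 → no match
8 → match
9 → match

1, 3, 6, 8, 9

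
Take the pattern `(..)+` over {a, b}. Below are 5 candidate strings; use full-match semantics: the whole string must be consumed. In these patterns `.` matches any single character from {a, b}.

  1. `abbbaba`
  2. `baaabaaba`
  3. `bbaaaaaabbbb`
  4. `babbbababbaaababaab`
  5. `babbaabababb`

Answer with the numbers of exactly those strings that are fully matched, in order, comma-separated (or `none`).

1. `abbbaba` → no match
2. `baaabaaba` → no match
3. `bbaaaaaabbbb` → match
4 → no match
5. `babbaabababb` → match

3, 5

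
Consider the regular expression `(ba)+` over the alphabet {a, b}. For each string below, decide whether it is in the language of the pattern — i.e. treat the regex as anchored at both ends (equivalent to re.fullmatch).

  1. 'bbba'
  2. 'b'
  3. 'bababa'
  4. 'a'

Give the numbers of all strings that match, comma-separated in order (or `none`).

1 → no match — must start with 'ba'
2 → no match — must start with 'ba'
3 → match
4 → no match — must start with 'ba'

3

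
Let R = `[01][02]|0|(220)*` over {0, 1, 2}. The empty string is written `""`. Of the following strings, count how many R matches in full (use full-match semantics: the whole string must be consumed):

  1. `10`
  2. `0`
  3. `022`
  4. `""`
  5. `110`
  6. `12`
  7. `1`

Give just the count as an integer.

1 → match
2 → match
3 → no match
4 → match
5 → no match
6 → match
7 → no match
Total matched: 4

4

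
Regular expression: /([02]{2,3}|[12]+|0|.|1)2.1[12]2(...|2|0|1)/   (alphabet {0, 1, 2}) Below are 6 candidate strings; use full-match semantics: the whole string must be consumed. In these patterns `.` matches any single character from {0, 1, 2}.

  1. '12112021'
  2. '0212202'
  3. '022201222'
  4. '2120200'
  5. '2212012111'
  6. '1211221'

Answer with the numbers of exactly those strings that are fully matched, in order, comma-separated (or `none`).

3, 6

1. '12112021' → no match
2. '0212202' → no match
3. '022201222' → match
4. '2120200' → no match
5. '2212012111' → no match
6. '1211221' → match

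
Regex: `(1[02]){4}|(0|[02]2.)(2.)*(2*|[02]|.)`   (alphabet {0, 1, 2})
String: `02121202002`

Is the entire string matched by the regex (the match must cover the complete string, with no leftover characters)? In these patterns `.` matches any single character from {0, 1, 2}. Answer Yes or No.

No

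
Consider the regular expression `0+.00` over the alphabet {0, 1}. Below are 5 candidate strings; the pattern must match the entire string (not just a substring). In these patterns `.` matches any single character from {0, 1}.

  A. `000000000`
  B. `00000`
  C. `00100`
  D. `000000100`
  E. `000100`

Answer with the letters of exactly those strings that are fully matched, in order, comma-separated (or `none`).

A, B, C, D, E

A → match
B → match
C → match
D → match
E → match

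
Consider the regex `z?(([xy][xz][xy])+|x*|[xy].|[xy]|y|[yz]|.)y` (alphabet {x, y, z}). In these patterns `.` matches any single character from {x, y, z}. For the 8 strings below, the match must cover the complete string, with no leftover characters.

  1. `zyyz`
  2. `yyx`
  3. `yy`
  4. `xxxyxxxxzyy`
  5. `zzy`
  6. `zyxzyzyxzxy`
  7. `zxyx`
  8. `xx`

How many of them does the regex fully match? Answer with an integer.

2

1 → no match — must end with `y`
2 → no match — must end with `y`
3 → match
4 → no match
5 → match
6 → no match
7 → no match — must end with `y`
8 → no match — must end with `y`
Total matched: 2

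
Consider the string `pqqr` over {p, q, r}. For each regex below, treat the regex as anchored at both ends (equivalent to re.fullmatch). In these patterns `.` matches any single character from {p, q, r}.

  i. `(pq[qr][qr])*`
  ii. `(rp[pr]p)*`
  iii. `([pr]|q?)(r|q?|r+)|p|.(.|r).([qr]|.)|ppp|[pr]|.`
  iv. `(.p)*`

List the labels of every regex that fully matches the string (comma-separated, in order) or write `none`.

i → match
ii → no match
iii → match
iv → no match

i, iii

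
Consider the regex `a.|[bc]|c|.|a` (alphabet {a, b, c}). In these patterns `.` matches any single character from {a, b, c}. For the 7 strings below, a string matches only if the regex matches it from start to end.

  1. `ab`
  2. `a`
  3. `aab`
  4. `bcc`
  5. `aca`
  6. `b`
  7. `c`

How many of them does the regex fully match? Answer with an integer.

1 → match
2 → match
3 → no match
4 → no match
5 → no match
6 → match
7 → match
Total matched: 4

4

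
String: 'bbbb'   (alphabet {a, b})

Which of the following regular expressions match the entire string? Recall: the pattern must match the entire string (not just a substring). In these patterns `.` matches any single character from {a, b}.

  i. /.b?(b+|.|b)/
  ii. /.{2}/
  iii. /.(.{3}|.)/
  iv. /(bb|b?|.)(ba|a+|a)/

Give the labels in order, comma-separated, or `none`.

i, iii

i → match
ii → no match
iii → match
iv → no match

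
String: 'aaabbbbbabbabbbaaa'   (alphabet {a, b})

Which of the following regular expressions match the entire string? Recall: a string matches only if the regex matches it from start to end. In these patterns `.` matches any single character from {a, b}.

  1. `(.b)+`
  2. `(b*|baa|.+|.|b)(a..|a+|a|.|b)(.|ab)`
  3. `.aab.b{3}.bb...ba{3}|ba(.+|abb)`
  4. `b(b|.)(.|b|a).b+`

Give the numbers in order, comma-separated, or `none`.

2, 3

1 → no match — must end with 'b'
2 → match
3 → match
4 → no match — must start with 'b'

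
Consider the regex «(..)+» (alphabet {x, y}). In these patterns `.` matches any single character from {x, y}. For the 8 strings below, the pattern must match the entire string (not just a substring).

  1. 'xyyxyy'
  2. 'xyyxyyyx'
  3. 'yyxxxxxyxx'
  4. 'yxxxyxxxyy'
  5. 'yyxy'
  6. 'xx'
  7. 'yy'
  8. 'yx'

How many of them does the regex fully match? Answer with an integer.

8

1 → match
2 → match
3 → match
4 → match
5 → match
6 → match
7 → match
8 → match
Total matched: 8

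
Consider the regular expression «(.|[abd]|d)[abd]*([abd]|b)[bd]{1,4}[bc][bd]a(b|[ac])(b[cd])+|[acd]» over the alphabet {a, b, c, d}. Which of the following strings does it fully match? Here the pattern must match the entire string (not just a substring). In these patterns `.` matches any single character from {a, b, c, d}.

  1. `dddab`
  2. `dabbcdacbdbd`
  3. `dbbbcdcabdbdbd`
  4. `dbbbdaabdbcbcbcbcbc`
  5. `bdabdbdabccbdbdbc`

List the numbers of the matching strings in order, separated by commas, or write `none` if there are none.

1 → no match
2 → match
3 → no match
4 → match
5 → no match

2, 4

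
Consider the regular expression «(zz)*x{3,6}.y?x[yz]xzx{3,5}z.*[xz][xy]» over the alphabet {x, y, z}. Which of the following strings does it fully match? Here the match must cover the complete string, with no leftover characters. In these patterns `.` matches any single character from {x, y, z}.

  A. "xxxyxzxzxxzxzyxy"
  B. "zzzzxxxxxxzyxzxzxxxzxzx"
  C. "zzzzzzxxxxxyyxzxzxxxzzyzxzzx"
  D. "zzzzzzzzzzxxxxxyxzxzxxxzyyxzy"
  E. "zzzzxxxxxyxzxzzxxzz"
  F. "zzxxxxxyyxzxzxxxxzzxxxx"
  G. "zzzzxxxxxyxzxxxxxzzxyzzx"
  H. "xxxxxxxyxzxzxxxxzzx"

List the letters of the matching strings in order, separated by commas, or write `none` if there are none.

A → no match
B → match
C → match
D → match
E → no match
F → match
G → match
H → match

B, C, D, F, G, H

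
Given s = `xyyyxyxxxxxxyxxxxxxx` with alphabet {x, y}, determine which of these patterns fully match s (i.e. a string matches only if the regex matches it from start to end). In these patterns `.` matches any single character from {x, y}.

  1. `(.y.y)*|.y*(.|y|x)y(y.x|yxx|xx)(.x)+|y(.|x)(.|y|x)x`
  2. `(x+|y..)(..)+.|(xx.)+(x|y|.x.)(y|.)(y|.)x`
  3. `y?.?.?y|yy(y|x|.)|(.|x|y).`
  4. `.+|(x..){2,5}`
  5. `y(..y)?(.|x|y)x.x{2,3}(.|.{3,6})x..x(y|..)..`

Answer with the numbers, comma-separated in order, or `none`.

1, 2, 4

1 → match
2 → match
3 → no match
4 → match
5 → no match — must start with `y`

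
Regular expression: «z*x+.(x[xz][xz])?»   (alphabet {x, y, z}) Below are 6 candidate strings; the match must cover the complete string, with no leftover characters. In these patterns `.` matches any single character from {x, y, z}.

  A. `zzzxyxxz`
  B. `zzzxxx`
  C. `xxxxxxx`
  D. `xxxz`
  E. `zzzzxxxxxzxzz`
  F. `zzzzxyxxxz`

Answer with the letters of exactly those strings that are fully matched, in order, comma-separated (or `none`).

A, B, C, D, E

A → match
B → match
C → match
D → match
E → match
F → no match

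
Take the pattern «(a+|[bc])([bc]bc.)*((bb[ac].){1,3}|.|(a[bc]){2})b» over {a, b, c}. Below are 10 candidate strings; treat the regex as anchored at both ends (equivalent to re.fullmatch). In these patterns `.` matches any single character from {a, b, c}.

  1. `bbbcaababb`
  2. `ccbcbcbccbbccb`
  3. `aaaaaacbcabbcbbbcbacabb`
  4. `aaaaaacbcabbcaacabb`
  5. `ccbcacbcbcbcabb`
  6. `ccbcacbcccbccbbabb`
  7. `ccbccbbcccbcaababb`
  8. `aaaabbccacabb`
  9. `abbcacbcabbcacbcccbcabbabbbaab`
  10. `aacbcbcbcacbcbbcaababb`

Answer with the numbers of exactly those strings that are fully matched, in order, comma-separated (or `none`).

1, 2, 3, 4, 5, 6, 7, 8, 9

1 → match
2 → match
3 → match
4 → match
5 → match
6 → match
7 → match
8 → match
9 → match
10 → no match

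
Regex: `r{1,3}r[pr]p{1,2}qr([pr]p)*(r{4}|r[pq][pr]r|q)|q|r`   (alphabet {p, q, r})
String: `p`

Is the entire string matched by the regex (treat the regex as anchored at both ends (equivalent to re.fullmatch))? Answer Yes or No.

No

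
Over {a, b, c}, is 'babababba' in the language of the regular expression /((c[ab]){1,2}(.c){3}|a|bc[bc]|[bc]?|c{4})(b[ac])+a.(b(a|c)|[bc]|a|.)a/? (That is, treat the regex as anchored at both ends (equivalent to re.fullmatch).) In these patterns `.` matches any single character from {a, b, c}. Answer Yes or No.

No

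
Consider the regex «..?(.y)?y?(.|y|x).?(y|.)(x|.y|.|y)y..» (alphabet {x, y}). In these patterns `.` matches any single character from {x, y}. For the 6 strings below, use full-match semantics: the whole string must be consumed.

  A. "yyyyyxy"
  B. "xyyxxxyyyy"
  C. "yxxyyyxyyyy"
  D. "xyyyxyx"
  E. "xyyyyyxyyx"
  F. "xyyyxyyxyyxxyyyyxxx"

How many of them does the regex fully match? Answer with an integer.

4

A → match
B → match
C → match
D → no match
E → match
F → no match
Total matched: 4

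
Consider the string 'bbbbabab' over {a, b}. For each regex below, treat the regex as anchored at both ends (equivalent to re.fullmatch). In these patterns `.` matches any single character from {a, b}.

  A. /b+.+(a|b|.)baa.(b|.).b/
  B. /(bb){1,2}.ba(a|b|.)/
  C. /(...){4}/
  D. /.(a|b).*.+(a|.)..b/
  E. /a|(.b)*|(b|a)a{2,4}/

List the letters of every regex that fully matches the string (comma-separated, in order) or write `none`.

B, D, E

A → no match
B → match
C → no match
D → match
E → match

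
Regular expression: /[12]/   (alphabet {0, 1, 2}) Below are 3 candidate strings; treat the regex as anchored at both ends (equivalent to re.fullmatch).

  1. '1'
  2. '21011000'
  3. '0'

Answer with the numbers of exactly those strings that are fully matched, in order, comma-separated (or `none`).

1

1 → match
2 → no match
3 → no match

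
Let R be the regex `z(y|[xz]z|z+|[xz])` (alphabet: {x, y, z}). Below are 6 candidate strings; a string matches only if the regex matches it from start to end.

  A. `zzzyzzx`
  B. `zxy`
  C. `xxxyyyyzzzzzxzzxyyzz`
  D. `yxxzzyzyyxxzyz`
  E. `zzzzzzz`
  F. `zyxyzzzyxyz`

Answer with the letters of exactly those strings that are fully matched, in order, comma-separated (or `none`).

E

A. `zzzyzzx` → no match
B. `zxy` → no match
C → no match — must start with `z`
D → no match — must start with `z`
E. `zzzzzzz` → match
F. `zyxyzzzyxyz` → no match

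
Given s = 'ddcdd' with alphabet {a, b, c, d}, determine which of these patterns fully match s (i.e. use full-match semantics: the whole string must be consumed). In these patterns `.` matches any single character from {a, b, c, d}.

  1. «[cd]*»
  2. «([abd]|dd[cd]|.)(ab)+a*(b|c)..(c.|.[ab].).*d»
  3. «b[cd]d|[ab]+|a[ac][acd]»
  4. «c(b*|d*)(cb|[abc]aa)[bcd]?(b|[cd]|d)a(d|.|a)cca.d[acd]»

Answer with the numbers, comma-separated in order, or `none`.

1 → match
2 → no match
3 → no match
4 → no match — must start with 'c'

1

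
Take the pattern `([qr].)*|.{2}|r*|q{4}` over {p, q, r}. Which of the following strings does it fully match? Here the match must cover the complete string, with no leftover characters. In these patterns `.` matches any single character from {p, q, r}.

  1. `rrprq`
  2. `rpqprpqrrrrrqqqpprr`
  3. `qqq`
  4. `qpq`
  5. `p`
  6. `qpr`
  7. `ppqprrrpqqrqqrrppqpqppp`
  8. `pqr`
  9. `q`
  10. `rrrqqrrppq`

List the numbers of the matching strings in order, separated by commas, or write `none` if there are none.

1. `rrprq` → no match
2 → no match
3. `qqq` → no match
4. `qpq` → no match
5. `p` → no match
6. `qpr` → no match
7 → no match
8. `pqr` → no match
9. `q` → no match
10. `rrrqqrrppq` → no match

none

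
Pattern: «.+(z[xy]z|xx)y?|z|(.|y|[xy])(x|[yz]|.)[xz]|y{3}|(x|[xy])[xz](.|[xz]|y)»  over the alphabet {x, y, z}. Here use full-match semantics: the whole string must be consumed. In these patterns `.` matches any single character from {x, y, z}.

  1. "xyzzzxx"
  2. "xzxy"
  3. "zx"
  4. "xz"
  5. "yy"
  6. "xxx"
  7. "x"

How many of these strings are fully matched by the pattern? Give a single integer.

1 → match
2 → no match
3 → no match
4 → no match
5 → no match
6 → match
7 → no match
Total matched: 2

2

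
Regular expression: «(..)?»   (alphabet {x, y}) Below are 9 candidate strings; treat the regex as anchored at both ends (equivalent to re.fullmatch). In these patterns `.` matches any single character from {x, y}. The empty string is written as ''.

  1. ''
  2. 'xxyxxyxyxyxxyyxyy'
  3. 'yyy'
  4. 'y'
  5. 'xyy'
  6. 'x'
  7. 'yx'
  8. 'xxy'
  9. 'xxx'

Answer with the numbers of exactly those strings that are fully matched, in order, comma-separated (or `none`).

1, 7

1. '' → match
2 → no match
3. 'yyy' → no match
4. 'y' → no match
5. 'xyy' → no match
6. 'x' → no match
7. 'yx' → match
8. 'xxy' → no match
9. 'xxx' → no match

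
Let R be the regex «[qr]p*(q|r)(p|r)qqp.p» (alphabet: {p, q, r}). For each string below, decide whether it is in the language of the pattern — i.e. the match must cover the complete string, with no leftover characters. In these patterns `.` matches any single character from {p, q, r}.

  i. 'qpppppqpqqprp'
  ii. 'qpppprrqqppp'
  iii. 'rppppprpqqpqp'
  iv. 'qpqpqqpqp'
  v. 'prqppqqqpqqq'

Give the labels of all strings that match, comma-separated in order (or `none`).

i → match
ii. 'qpppprrqqppp' → match
iii → match
iv. 'qpqpqqpqp' → match
v. 'prqppqqqpqqq' → no match — must end with 'p'

i, ii, iii, iv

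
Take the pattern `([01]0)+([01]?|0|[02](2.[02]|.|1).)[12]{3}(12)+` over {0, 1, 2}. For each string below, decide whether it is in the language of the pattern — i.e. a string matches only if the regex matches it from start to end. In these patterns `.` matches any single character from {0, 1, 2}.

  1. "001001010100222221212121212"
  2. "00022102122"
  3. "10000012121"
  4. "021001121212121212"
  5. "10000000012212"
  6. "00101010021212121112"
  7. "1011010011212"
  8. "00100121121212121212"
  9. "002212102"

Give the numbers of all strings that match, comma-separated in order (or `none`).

1 → no match
2 → no match — must end with "12"
3 → no match — must end with "12"
4 → no match
5 → match
6 → no match
7 → no match
8 → match
9 → no match — must end with "12"

5, 8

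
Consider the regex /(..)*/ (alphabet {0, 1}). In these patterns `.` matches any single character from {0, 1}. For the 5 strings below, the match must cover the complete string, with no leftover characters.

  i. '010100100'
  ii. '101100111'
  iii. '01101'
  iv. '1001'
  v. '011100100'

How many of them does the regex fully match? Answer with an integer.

i → no match
ii → no match
iii → no match
iv → match
v → no match
Total matched: 1

1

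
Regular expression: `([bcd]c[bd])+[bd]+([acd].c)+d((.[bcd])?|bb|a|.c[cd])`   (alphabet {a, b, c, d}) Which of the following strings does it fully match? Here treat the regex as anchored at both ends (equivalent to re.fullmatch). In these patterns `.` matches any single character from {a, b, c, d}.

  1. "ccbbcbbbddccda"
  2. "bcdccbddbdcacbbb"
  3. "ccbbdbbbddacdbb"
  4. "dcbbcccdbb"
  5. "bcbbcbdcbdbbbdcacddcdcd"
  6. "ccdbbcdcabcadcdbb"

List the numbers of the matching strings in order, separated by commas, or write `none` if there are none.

1 → match
2 → no match
3 → match
4. "dcbbcccdbb" → match
5 → match
6 → match

1, 3, 4, 5, 6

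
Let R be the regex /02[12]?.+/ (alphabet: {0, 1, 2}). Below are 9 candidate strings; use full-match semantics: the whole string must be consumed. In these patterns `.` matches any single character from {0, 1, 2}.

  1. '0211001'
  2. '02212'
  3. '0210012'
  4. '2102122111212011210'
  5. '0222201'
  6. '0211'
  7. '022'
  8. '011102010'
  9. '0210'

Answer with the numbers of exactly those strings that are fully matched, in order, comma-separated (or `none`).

1 → match
2 → match
3 → match
4 → no match — must start with '02'
5 → match
6 → match
7 → match
8 → no match — must start with '02'
9 → match

1, 2, 3, 5, 6, 7, 9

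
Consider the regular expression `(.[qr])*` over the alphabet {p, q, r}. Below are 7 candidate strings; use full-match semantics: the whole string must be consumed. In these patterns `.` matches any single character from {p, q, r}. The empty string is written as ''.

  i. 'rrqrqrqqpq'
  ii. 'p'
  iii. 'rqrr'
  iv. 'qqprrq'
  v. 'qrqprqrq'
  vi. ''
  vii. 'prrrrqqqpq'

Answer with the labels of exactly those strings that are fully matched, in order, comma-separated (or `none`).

i. 'rrqrqrqqpq' → match
ii. 'p' → no match
iii. 'rqrr' → match
iv. 'qqprrq' → match
v. 'qrqprqrq' → no match
vi. '' → match
vii. 'prrrrqqqpq' → match

i, iii, iv, vi, vii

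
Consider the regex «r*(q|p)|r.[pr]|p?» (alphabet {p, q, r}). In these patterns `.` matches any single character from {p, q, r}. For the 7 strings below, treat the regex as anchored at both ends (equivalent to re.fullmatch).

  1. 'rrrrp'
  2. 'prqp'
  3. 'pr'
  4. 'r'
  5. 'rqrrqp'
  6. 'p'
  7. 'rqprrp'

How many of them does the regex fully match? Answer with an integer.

2

1 → match
2 → no match
3 → no match
4 → no match
5 → no match
6 → match
7 → no match
Total matched: 2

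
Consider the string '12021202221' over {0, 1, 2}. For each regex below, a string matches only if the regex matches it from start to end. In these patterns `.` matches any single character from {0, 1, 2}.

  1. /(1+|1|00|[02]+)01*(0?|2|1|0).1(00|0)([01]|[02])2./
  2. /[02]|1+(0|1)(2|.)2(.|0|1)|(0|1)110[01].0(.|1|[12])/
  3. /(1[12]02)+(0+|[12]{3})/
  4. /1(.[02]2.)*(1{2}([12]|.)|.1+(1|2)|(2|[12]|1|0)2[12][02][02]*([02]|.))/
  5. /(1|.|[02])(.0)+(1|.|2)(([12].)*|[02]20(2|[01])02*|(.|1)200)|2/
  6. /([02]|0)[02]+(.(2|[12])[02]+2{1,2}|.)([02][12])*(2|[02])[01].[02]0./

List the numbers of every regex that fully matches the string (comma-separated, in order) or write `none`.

3

1 → no match
2 → no match
3 → match
4 → no match
5 → no match
6 → no match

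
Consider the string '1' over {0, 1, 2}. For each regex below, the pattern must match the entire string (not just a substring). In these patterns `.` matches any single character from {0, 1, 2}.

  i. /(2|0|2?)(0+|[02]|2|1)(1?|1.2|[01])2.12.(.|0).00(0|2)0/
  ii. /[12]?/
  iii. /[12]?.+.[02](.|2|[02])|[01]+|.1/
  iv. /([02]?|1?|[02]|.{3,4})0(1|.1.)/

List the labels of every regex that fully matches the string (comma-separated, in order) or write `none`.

ii, iii

i → no match — must end with '0'
ii → match
iii → match
iv → no match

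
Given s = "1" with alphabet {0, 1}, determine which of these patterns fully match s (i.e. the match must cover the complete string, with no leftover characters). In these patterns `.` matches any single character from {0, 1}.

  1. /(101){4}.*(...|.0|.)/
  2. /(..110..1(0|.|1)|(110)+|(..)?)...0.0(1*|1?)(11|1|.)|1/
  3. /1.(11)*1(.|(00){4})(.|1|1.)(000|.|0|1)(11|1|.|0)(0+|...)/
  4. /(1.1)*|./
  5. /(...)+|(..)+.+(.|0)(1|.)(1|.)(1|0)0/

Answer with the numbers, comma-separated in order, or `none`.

2, 4

1 → no match — must start with "101"
2 → match
3 → no match
4 → match
5 → no match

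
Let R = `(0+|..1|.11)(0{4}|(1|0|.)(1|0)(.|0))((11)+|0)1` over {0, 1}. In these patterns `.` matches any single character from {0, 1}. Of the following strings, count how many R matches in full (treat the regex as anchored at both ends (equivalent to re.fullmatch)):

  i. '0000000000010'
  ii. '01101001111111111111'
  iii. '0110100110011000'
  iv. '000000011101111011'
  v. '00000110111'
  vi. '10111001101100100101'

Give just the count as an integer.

1

i → no match — must end with '1'
ii → no match
iii → no match — must end with '1'
iv → no match
v. '00000110111' → match
vi → no match
Total matched: 1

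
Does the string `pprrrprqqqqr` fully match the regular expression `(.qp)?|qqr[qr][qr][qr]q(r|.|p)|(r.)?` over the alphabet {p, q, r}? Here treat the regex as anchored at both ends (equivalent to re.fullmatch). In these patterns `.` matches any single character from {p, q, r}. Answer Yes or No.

No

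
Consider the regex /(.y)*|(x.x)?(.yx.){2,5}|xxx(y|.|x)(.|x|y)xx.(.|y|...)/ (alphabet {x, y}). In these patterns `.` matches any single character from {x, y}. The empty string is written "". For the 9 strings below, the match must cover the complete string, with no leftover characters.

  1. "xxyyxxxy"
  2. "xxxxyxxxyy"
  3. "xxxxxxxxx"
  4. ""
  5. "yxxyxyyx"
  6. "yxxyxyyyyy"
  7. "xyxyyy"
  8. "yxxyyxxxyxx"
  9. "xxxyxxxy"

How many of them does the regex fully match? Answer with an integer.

3

1 → no match
2 → no match
3 → match
4 → match
5 → no match
6 → no match
7 → match
8 → no match
9 → no match
Total matched: 3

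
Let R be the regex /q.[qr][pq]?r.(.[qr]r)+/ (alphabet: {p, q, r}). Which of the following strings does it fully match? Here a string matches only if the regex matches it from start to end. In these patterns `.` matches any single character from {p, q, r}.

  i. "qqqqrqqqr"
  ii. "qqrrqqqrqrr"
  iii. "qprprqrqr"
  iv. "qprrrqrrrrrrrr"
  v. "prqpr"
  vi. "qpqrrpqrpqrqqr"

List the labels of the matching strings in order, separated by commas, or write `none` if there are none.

i. "qqqqrqqqr" → match
ii. "qqrrqqqrqrr" → match
iii. "qprprqrqr" → match
iv → match
v. "prqpr" → no match — must start with "q"
vi → match

i, ii, iii, iv, vi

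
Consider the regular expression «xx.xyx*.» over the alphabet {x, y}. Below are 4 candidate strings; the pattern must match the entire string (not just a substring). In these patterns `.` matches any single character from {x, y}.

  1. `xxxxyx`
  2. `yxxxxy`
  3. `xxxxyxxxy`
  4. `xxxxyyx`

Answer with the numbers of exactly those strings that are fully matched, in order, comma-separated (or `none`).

1 → match
2 → no match — must start with `xx`
3 → match
4 → no match

1, 3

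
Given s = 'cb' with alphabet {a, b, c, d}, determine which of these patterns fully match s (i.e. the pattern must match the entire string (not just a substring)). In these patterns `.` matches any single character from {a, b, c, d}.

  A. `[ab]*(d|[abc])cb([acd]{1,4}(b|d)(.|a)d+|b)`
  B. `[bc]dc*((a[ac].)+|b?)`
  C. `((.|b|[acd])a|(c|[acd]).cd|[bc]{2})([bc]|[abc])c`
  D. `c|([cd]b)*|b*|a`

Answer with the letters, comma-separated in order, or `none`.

A → no match
B → no match
C → no match — must end with 'c'
D → match

D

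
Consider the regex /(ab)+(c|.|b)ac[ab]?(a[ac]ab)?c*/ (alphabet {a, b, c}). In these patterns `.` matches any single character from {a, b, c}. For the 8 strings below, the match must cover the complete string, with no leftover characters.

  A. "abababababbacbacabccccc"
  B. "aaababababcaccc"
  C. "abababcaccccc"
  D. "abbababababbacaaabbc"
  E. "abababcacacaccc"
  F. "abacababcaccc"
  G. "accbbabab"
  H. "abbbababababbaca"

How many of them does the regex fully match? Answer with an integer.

A → match
B → no match — must start with "ab"
C → match
D → no match
E → no match
F → no match
G → no match — must start with "ab"
H → no match
Total matched: 2

2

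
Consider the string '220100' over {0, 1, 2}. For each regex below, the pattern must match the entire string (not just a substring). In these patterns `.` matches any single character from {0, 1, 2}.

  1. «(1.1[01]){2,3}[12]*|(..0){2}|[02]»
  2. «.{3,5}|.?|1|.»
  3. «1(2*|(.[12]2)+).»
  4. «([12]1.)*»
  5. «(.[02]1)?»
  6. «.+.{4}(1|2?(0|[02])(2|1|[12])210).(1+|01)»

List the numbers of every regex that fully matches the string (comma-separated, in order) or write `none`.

1

1 → match
2 → no match
3 → no match — must start with '1'
4 → no match
5 → no match
6 → no match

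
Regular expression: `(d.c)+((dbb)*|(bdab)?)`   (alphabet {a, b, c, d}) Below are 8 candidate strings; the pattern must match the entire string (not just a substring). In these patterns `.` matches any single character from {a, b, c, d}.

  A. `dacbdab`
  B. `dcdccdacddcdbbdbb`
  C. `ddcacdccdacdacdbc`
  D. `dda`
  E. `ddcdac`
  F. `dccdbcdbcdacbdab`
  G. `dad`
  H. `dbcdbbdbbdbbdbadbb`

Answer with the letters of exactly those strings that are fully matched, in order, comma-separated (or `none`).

A → match
B → no match
C → no match
D → no match
E → match
F → match
G → no match
H → no match

A, E, F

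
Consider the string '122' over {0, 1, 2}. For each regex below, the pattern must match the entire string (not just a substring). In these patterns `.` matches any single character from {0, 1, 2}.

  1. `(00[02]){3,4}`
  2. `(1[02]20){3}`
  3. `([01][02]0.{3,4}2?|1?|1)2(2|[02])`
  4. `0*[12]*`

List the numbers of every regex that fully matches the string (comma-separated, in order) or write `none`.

3, 4

1 → no match — must start with '00'
2 → no match — must end with '20'
3 → match
4 → match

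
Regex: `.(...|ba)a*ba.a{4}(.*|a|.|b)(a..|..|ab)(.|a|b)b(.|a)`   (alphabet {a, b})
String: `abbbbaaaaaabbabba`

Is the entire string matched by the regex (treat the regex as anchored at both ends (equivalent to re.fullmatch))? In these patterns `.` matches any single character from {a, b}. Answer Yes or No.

Yes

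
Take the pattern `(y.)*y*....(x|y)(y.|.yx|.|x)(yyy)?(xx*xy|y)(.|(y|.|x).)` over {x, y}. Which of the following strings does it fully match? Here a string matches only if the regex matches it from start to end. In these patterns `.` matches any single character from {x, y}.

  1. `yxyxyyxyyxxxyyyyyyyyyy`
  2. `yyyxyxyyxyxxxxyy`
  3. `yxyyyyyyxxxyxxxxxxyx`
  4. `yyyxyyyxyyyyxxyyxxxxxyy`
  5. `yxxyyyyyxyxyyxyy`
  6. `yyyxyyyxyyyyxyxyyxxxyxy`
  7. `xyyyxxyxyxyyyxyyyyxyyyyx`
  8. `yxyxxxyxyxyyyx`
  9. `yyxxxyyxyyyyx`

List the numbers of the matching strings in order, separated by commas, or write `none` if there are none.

1 → no match
2 → match
3 → match
4 → match
5 → no match
6 → match
7 → no match
8 → no match
9 → match

2, 3, 4, 6, 9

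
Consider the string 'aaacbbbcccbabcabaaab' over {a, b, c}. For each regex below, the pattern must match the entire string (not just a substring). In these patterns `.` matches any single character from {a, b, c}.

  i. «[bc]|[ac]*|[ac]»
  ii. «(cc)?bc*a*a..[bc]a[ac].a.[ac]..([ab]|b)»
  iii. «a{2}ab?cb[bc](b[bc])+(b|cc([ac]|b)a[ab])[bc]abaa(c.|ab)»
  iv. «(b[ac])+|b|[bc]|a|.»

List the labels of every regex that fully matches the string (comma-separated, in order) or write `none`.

iii

i → no match
ii → no match
iii → match
iv → no match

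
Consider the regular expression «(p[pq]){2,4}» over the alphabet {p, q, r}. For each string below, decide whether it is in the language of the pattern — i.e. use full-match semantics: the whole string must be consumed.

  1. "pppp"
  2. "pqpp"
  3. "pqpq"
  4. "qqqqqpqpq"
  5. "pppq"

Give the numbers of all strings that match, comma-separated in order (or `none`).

1, 2, 3, 5

1 → match
2 → match
3 → match
4 → no match — must start with "p"
5 → match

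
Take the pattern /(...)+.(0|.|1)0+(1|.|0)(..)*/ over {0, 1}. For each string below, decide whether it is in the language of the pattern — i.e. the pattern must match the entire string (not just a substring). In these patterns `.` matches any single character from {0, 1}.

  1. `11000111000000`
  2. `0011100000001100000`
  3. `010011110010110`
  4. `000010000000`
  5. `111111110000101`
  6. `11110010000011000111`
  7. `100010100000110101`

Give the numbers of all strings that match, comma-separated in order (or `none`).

1 → match
2 → match
3 → match
4 → match
5 → match
6 → match
7 → match

1, 2, 3, 4, 5, 6, 7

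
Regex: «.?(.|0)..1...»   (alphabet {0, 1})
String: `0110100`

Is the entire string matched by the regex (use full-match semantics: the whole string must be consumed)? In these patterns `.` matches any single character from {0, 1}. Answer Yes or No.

No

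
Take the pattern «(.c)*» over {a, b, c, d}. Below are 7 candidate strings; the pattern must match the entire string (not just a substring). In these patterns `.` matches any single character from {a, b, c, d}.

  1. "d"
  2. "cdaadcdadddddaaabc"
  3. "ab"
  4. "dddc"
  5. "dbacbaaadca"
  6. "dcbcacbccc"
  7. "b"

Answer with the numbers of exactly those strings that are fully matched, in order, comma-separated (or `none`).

6

1 → no match
2 → no match
3 → no match
4 → no match
5 → no match
6 → match
7 → no match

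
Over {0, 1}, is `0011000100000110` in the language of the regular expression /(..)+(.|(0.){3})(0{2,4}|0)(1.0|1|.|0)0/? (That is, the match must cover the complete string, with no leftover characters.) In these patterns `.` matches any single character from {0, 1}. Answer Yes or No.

No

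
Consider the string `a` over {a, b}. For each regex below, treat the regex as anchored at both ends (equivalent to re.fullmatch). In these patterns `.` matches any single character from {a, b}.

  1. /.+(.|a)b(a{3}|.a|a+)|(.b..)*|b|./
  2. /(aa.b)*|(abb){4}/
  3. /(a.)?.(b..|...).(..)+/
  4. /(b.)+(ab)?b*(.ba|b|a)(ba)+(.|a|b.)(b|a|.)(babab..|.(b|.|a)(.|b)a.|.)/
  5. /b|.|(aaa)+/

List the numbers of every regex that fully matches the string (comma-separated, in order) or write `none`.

1 → match
2 → no match
3 → no match
4 → no match — must start with `b`
5 → match

1, 5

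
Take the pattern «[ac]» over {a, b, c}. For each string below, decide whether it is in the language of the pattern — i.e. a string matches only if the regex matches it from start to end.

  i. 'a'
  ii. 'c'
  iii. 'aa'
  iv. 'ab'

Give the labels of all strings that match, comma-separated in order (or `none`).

i. 'a' → match
ii. 'c' → match
iii. 'aa' → no match
iv. 'ab' → no match

i, ii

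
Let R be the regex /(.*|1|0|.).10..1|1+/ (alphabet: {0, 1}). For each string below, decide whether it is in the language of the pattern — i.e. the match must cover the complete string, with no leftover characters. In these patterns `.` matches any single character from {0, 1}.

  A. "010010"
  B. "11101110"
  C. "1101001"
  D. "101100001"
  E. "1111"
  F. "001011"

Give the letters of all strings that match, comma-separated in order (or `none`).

A → no match — must end with "1"
B → no match — must end with "1"
C → no match
D → no match
E → match
F → no match

E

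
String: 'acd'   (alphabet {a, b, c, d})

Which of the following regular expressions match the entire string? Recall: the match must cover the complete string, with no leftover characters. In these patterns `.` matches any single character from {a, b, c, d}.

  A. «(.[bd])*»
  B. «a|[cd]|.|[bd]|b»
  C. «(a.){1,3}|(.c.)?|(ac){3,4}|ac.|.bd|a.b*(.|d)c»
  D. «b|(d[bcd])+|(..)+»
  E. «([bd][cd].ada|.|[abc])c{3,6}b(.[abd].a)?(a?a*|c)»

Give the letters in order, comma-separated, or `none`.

A → no match
B → no match
C → match
D → no match
E → no match

C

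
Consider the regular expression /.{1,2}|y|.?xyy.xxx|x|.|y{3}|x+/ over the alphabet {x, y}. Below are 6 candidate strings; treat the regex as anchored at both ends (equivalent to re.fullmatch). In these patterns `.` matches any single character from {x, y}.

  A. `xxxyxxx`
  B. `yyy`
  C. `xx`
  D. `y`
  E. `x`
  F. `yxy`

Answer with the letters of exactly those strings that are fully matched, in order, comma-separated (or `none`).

B, C, D, E

A → no match
B → match
C → match
D → match
E → match
F → no match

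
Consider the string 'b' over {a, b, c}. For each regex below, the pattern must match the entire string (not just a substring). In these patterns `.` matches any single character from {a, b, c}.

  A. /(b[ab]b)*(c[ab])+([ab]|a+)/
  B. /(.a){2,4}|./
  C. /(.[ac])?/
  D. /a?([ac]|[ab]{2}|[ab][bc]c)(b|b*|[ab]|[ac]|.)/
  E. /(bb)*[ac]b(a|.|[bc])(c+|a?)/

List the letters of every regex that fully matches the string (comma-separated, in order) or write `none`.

A → no match
B → match
C → no match
D → no match
E → no match

B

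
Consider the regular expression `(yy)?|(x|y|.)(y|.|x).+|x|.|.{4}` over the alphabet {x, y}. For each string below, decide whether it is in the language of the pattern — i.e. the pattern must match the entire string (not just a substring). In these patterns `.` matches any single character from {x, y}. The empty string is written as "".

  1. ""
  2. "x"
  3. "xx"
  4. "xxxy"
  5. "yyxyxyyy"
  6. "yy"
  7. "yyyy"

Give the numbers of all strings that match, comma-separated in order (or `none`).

1. "" → match
2. "x" → match
3. "xx" → no match
4. "xxxy" → match
5. "yyxyxyyy" → match
6. "yy" → match
7. "yyyy" → match

1, 2, 4, 5, 6, 7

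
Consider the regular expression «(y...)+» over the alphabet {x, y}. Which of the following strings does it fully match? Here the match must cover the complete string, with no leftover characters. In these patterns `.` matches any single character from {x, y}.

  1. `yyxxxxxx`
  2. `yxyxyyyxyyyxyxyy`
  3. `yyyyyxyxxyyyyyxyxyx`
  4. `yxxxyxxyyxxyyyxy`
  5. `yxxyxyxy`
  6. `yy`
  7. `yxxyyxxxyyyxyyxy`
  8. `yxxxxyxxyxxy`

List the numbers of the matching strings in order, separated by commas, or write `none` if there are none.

1. `yyxxxxxx` → no match
2 → match
3 → no match
4 → match
5. `yxxyxyxy` → no match
6. `yy` → no match
7 → match
8. `yxxxxyxxyxxy` → no match

2, 4, 7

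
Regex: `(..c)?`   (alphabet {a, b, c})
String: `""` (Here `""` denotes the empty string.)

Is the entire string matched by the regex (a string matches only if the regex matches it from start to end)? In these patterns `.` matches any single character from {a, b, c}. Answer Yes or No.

Yes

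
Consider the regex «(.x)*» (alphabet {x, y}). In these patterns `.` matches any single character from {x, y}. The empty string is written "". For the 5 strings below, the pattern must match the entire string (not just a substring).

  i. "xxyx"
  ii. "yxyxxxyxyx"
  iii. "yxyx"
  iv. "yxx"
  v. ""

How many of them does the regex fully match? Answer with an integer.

4

i. "xxyx" → match
ii. "yxyxxxyxyx" → match
iii. "yxyx" → match
iv. "yxx" → no match
v. "" → match
Total matched: 4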